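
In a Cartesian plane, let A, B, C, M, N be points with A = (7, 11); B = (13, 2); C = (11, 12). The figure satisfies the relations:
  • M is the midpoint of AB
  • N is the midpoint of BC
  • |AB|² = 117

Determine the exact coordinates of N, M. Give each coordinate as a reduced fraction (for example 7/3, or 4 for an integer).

1. M_x = 10  [2·M = A+B = (7, 11)+(13, 2)]
2. M_y = 13/2  [2·M = A+B = (7, 11)+(13, 2)]
   so M = (10, 13/2)
3. N_x = 12  [2·N = B+C = (13, 2)+(11, 12)]
4. N_y = 7  [2·N = B+C = (13, 2)+(11, 12)]
   so N = (12, 7)

N = (12, 7)
M = (10, 13/2)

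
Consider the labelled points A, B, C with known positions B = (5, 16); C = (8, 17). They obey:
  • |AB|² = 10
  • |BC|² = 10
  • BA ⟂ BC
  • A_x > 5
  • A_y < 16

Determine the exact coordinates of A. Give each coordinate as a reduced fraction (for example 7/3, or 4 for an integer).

A = (6, 13)

1. A_x = 6  [[BA ⟂ BC ⇒ 3x+1y-31=0] ∩ [|A−(5, 16)|²=10]]
2. A_y = 13  [[BA ⟂ BC ⇒ 3x+1y-31=0] ∩ [|A−(5, 16)|²=10]]
   so A = (6, 13)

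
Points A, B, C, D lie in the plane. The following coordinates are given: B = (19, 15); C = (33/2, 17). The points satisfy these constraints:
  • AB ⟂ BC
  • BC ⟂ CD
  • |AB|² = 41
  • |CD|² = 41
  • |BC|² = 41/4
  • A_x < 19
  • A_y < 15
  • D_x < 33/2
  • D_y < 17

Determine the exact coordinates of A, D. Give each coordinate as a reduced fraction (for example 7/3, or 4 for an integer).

A = (15, 10)
D = (25/2, 12)

1. A_x = 15  [[AB ⟂ BC ⇒ 5/2x-2y-35/2=0] ∩ [|A−(19, 15)|²=41]]
2. A_y = 10  [[AB ⟂ BC ⇒ 5/2x-2y-35/2=0] ∩ [|A−(19, 15)|²=41]]
   so A = (15, 10)
3. D_x = 25/2  [[BC ⟂ CD ⇒ -5/2x+2y+29/4=0] ∩ [|D−(33/2, 17)|²=41]]
4. D_y = 12  [[BC ⟂ CD ⇒ -5/2x+2y+29/4=0] ∩ [|D−(33/2, 17)|²=41]]
   so D = (25/2, 12)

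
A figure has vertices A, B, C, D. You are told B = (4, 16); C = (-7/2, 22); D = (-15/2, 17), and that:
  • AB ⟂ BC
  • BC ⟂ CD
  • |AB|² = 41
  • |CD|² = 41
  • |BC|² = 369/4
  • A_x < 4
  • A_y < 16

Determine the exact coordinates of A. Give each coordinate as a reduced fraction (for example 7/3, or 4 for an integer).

A = (0, 11)

1. A_x = 0  [[AB ⟂ BC ⇒ 15/2x-6y+66=0] ∩ [|A−(4, 16)|²=41]]
2. A_y = 11  [[AB ⟂ BC ⇒ 15/2x-6y+66=0] ∩ [|A−(4, 16)|²=41]]
   so A = (0, 11)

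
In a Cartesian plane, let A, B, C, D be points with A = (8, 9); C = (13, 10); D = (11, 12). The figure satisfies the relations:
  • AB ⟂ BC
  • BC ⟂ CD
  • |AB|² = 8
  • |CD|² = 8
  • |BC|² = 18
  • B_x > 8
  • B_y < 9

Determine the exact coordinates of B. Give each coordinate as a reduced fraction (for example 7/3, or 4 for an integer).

B = (10, 7)

1. B_x = 10  [[BC ⟂ CD ⇒ 2x-2y-6=0] ∩ [|B−(8, 9)|²=8]]
2. B_y = 7  [[BC ⟂ CD ⇒ 2x-2y-6=0] ∩ [|B−(8, 9)|²=8]]
   so B = (10, 7)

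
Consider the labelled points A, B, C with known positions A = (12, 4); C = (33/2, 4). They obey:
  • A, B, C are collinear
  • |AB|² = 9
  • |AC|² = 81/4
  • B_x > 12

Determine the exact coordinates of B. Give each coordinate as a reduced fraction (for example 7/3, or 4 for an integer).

B = (15, 4)

1. B_x = 15  [[A, B, C are collinear ⇒ -9/2y+18=0] ∩ [|B−(12, 4)|²=9]]
2. B_y = 4  [[A, B, C are collinear ⇒ -9/2y+18=0] ∩ [|B−(12, 4)|²=9]]
   so B = (15, 4)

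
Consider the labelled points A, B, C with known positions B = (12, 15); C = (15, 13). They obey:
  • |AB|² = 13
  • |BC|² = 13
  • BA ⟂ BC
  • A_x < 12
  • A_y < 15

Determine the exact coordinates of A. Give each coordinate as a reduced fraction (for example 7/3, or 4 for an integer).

A = (10, 12)

1. A_x = 10  [[BA ⟂ BC ⇒ 3x-2y-6=0] ∩ [|A−(12, 15)|²=13]]
2. A_y = 12  [[BA ⟂ BC ⇒ 3x-2y-6=0] ∩ [|A−(12, 15)|²=13]]
   so A = (10, 12)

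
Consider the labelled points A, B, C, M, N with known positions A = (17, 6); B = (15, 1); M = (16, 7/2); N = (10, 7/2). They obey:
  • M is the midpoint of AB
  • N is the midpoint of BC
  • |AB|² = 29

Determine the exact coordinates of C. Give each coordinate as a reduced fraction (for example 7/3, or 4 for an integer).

C = (5, 6)

1. C_x = 5  [C = 2·N−B = 2·(10, 7/2)−(15, 1)]
2. C_y = 6  [C = 2·N−B = 2·(10, 7/2)−(15, 1)]
   so C = (5, 6)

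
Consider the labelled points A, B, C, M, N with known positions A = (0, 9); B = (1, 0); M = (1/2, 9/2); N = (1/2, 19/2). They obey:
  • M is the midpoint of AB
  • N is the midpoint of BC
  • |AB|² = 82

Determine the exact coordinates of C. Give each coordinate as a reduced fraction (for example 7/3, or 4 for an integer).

1. C_x = 0  [C = 2·N−B = 2·(1/2, 19/2)−(1, 0)]
2. C_y = 19  [C = 2·N−B = 2·(1/2, 19/2)−(1, 0)]
   so C = (0, 19)

C = (0, 19)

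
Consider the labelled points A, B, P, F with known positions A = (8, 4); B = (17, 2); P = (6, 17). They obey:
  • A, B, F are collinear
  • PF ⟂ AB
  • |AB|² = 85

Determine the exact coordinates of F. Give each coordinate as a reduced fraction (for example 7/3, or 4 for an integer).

1. F_x = 284/85  [[A, B, F are collinear ⇒ 2x+9y-52=0] ∩ [PF ⟂ AB ⇒ 9x-2y-20=0]]
2. F_y = 428/85  [[A, B, F are collinear ⇒ 2x+9y-52=0] ∩ [PF ⟂ AB ⇒ 9x-2y-20=0]]
   so F = (284/85, 428/85)

F = (284/85, 428/85)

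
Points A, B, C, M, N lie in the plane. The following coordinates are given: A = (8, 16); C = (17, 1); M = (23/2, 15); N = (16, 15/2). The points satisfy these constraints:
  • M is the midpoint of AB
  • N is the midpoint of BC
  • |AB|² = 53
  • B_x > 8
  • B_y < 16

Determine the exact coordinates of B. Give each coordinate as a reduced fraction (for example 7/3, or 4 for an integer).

B = (15, 14)

1. B_x = 15  [B = 2·M−A = 2·(23/2, 15)−(8, 16)]
2. B_y = 14  [B = 2·M−A = 2·(23/2, 15)−(8, 16)]
   so B = (15, 14)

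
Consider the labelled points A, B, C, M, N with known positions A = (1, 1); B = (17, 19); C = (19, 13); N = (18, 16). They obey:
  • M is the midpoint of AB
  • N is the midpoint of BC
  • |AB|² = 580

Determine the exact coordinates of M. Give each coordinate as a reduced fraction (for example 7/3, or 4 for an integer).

1. M_x = 9  [2·M = A+B = (1, 1)+(17, 19)]
2. M_y = 10  [2·M = A+B = (1, 1)+(17, 19)]
   so M = (9, 10)

M = (9, 10)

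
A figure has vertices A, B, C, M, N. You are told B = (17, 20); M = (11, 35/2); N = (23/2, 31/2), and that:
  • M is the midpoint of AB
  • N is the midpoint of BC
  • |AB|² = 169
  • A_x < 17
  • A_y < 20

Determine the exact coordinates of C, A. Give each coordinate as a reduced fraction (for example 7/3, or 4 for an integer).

C = (6, 11)
A = (5, 15)

1. A_x = 5  [A = 2·M−B = 2·(11, 35/2)−(17, 20)]
2. A_y = 15  [A = 2·M−B = 2·(11, 35/2)−(17, 20)]
   so A = (5, 15)
3. C_x = 6  [C = 2·N−B = 2·(23/2, 31/2)−(17, 20)]
4. C_y = 11  [C = 2·N−B = 2·(23/2, 31/2)−(17, 20)]
   so C = (6, 11)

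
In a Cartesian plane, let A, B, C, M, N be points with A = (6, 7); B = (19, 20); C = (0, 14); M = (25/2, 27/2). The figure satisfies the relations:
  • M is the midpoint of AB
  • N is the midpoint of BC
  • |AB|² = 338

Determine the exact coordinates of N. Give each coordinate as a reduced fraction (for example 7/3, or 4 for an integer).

1. N_x = 19/2  [2·N = B+C = (19, 20)+(0, 14)]
2. N_y = 17  [2·N = B+C = (19, 20)+(0, 14)]
   so N = (19/2, 17)

N = (19/2, 17)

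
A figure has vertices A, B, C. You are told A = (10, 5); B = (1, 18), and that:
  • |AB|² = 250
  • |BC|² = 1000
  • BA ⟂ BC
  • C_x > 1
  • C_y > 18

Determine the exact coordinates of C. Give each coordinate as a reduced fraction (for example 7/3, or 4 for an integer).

C = (27, 36)

1. C_x = 27  [[BA ⟂ BC ⇒ 9x-13y+225=0] ∩ [|C−(1, 18)|²=1000]]
2. C_y = 36  [[BA ⟂ BC ⇒ 9x-13y+225=0] ∩ [|C−(1, 18)|²=1000]]
   so C = (27, 36)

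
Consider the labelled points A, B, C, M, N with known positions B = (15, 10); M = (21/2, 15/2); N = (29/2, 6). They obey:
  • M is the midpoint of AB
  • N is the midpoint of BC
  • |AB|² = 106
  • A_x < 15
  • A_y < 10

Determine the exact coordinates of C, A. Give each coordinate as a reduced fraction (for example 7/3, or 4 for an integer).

1. A_x = 6  [A = 2·M−B = 2·(21/2, 15/2)−(15, 10)]
2. A_y = 5  [A = 2·M−B = 2·(21/2, 15/2)−(15, 10)]
   so A = (6, 5)
3. C_x = 14  [C = 2·N−B = 2·(29/2, 6)−(15, 10)]
4. C_y = 2  [C = 2·N−B = 2·(29/2, 6)−(15, 10)]
   so C = (14, 2)

C = (14, 2)
A = (6, 5)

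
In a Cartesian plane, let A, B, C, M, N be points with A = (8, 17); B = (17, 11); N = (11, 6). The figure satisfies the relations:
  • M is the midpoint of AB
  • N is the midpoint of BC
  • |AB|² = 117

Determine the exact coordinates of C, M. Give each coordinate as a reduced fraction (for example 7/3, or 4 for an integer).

C = (5, 1)
M = (25/2, 14)

1. M_x = 25/2  [2·M = A+B = (8, 17)+(17, 11)]
2. M_y = 14  [2·M = A+B = (8, 17)+(17, 11)]
   so M = (25/2, 14)
3. C_x = 5  [C = 2·N−B = 2·(11, 6)−(17, 11)]
4. C_y = 1  [C = 2·N−B = 2·(11, 6)−(17, 11)]
   so C = (5, 1)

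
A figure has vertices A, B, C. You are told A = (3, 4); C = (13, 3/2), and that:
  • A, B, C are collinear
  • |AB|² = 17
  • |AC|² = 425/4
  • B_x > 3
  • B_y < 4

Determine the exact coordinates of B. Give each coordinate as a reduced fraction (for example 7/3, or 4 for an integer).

B = (7, 3)

1. B_x = 7  [[A, B, C are collinear ⇒ -5/2x-10y+95/2=0] ∩ [|B−(3, 4)|²=17]]
2. B_y = 3  [[A, B, C are collinear ⇒ -5/2x-10y+95/2=0] ∩ [|B−(3, 4)|²=17]]
   so B = (7, 3)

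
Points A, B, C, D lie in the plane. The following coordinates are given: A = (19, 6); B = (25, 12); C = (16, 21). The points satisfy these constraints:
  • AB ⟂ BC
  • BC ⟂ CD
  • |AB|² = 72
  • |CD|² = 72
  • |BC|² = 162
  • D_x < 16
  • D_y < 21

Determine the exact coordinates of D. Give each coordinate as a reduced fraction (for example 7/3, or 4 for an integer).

1. D_x = 10  [[BC ⟂ CD ⇒ -9x+9y-45=0] ∩ [|D−(16, 21)|²=72]]
2. D_y = 15  [[BC ⟂ CD ⇒ -9x+9y-45=0] ∩ [|D−(16, 21)|²=72]]
   so D = (10, 15)

D = (10, 15)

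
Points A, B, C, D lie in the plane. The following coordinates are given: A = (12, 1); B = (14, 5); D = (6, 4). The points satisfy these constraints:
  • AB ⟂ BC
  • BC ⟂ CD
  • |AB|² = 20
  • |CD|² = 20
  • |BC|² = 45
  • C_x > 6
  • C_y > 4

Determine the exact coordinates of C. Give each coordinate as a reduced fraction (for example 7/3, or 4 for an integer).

1. C_x = 8  [[AB ⟂ BC ⇒ 2x+4y-48=0] ∩ [|C−(6, 4)|²=20]]
2. C_y = 8  [[AB ⟂ BC ⇒ 2x+4y-48=0] ∩ [|C−(6, 4)|²=20]]
   so C = (8, 8)

C = (8, 8)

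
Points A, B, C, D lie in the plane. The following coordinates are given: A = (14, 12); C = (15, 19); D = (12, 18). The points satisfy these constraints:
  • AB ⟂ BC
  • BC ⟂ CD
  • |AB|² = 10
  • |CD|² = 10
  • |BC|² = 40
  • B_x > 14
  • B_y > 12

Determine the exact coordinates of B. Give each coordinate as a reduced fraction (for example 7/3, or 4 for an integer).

B = (17, 13)

1. B_x = 17  [[BC ⟂ CD ⇒ 3x+1y-64=0] ∩ [|B−(14, 12)|²=10]]
2. B_y = 13  [[BC ⟂ CD ⇒ 3x+1y-64=0] ∩ [|B−(14, 12)|²=10]]
   so B = (17, 13)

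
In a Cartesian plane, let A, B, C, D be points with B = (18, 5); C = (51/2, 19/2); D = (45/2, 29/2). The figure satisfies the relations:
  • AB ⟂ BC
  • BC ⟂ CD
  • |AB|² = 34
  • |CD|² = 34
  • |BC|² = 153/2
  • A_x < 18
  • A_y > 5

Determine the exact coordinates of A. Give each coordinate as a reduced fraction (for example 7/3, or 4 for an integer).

1. A_x = 15  [[AB ⟂ BC ⇒ -15/2x-9/2y+315/2=0] ∩ [|A−(18, 5)|²=34]]
2. A_y = 10  [[AB ⟂ BC ⇒ -15/2x-9/2y+315/2=0] ∩ [|A−(18, 5)|²=34]]
   so A = (15, 10)

A = (15, 10)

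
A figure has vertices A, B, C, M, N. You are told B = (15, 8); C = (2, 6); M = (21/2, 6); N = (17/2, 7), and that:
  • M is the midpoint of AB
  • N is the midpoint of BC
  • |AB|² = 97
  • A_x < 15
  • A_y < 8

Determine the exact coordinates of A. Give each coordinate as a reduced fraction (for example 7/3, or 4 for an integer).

A = (6, 4)

1. A_x = 6  [A = 2·M−B = 2·(21/2, 6)−(15, 8)]
2. A_y = 4  [A = 2·M−B = 2·(21/2, 6)−(15, 8)]
   so A = (6, 4)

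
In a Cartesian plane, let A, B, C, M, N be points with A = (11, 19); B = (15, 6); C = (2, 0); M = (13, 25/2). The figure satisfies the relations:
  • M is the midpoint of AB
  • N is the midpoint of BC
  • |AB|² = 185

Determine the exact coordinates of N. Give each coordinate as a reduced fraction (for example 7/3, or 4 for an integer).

N = (17/2, 3)

1. N_x = 17/2  [2·N = B+C = (15, 6)+(2, 0)]
2. N_y = 3  [2·N = B+C = (15, 6)+(2, 0)]
   so N = (17/2, 3)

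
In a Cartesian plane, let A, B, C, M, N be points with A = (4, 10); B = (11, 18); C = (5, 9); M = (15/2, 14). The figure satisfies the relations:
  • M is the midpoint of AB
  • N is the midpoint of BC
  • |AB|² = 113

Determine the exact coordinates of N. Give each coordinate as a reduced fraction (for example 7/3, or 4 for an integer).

N = (8, 27/2)

1. N_x = 8  [2·N = B+C = (11, 18)+(5, 9)]
2. N_y = 27/2  [2·N = B+C = (11, 18)+(5, 9)]
   so N = (8, 27/2)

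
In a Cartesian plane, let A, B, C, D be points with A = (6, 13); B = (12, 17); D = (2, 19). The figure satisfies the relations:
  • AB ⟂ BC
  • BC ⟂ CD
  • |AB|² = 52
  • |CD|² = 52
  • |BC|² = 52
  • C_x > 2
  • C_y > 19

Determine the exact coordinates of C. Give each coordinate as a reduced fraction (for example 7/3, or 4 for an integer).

C = (8, 23)

1. C_x = 8  [[AB ⟂ BC ⇒ 6x+4y-140=0] ∩ [|C−(2, 19)|²=52]]
2. C_y = 23  [[AB ⟂ BC ⇒ 6x+4y-140=0] ∩ [|C−(2, 19)|²=52]]
   so C = (8, 23)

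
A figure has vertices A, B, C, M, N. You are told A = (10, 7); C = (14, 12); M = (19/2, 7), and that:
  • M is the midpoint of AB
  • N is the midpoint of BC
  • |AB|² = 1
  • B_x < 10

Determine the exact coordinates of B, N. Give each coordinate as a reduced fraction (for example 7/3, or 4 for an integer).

B = (9, 7)
N = (23/2, 19/2)

1. B_x = 9  [B = 2·M−A = 2·(19/2, 7)−(10, 7)]
2. B_y = 7  [B = 2·M−A = 2·(19/2, 7)−(10, 7)]
   so B = (9, 7)
3. N_x = 23/2  [2·N = B+C = (9, 7)+(14, 12)]
4. N_y = 19/2  [2·N = B+C = (9, 7)+(14, 12)]
   so N = (23/2, 19/2)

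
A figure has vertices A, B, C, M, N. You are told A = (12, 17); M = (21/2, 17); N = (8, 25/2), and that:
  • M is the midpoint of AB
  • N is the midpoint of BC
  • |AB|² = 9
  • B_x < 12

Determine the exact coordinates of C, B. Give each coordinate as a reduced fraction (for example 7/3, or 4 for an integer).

C = (7, 8)
B = (9, 17)

1. B_x = 9  [B = 2·M−A = 2·(21/2, 17)−(12, 17)]
2. B_y = 17  [B = 2·M−A = 2·(21/2, 17)−(12, 17)]
   so B = (9, 17)
3. C_x = 7  [C = 2·N−B = 2·(8, 25/2)−(9, 17)]
4. C_y = 8  [C = 2·N−B = 2·(8, 25/2)−(9, 17)]
   so C = (7, 8)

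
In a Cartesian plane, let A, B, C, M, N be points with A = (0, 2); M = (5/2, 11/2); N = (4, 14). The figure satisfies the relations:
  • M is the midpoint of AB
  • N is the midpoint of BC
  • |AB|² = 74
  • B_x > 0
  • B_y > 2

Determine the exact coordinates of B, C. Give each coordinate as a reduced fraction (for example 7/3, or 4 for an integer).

B = (5, 9)
C = (3, 19)

1. B_x = 5  [B = 2·M−A = 2·(5/2, 11/2)−(0, 2)]
2. B_y = 9  [B = 2·M−A = 2·(5/2, 11/2)−(0, 2)]
   so B = (5, 9)
3. C_x = 3  [C = 2·N−B = 2·(4, 14)−(5, 9)]
4. C_y = 19  [C = 2·N−B = 2·(4, 14)−(5, 9)]
   so C = (3, 19)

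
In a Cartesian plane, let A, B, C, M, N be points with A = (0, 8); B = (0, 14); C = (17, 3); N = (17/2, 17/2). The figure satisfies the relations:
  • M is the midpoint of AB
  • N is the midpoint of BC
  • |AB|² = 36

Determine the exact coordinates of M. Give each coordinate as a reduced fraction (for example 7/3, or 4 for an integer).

1. M_x = 0  [2·M = A+B = (0, 8)+(0, 14)]
2. M_y = 11  [2·M = A+B = (0, 8)+(0, 14)]
   so M = (0, 11)

M = (0, 11)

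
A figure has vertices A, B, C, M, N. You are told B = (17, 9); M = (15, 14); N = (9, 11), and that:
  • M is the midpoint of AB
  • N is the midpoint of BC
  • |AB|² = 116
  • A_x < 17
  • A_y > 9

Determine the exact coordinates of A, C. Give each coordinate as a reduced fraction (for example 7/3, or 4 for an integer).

1. A_x = 13  [A = 2·M−B = 2·(15, 14)−(17, 9)]
2. A_y = 19  [A = 2·M−B = 2·(15, 14)−(17, 9)]
   so A = (13, 19)
3. C_x = 1  [C = 2·N−B = 2·(9, 11)−(17, 9)]
4. C_y = 13  [C = 2·N−B = 2·(9, 11)−(17, 9)]
   so C = (1, 13)

A = (13, 19)
C = (1, 13)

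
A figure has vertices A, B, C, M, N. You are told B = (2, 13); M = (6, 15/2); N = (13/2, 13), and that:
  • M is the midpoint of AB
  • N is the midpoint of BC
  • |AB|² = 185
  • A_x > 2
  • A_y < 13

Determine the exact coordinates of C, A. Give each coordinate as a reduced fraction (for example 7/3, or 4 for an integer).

C = (11, 13)
A = (10, 2)

1. A_x = 10  [A = 2·M−B = 2·(6, 15/2)−(2, 13)]
2. A_y = 2  [A = 2·M−B = 2·(6, 15/2)−(2, 13)]
   so A = (10, 2)
3. C_x = 11  [C = 2·N−B = 2·(13/2, 13)−(2, 13)]
4. C_y = 13  [C = 2·N−B = 2·(13/2, 13)−(2, 13)]
   so C = (11, 13)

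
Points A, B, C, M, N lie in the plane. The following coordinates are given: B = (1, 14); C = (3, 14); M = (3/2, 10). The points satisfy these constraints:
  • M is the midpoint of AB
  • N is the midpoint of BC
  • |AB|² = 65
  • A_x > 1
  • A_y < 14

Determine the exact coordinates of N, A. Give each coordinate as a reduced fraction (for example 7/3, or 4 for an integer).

1. A_x = 2  [A = 2·M−B = 2·(3/2, 10)−(1, 14)]
2. A_y = 6  [A = 2·M−B = 2·(3/2, 10)−(1, 14)]
   so A = (2, 6)
3. N_x = 2  [2·N = B+C = (1, 14)+(3, 14)]
4. N_y = 14  [2·N = B+C = (1, 14)+(3, 14)]
   so N = (2, 14)

N = (2, 14)
A = (2, 6)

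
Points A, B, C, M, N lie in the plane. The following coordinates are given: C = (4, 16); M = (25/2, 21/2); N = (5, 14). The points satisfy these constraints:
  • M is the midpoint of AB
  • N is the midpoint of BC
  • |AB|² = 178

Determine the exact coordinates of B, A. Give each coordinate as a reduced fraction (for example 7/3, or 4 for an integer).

1. B_x = 6  [B = 2·N−C = 2·(5, 14)−(4, 16)]
2. B_y = 12  [B = 2·N−C = 2·(5, 14)−(4, 16)]
   so B = (6, 12)
3. A_x = 19  [A = 2·M−B = 2·(25/2, 21/2)−(6, 12)]
4. A_y = 9  [A = 2·M−B = 2·(25/2, 21/2)−(6, 12)]
   so A = (19, 9)

B = (6, 12)
A = (19, 9)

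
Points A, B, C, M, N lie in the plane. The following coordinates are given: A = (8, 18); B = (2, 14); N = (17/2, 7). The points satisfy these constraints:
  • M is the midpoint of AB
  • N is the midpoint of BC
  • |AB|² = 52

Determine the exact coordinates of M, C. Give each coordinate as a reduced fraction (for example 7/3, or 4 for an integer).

1. M_x = 5  [2·M = A+B = (8, 18)+(2, 14)]
2. M_y = 16  [2·M = A+B = (8, 18)+(2, 14)]
   so M = (5, 16)
3. C_x = 15  [C = 2·N−B = 2·(17/2, 7)−(2, 14)]
4. C_y = 0  [C = 2·N−B = 2·(17/2, 7)−(2, 14)]
   so C = (15, 0)

M = (5, 16)
C = (15, 0)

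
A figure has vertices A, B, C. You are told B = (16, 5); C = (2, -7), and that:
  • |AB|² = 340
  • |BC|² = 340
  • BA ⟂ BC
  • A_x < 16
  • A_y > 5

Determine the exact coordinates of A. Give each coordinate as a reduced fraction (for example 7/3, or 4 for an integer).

1. A_x = 4  [[BA ⟂ BC ⇒ -14x-12y+284=0] ∩ [|A−(16, 5)|²=340]]
2. A_y = 19  [[BA ⟂ BC ⇒ -14x-12y+284=0] ∩ [|A−(16, 5)|²=340]]
   so A = (4, 19)

A = (4, 19)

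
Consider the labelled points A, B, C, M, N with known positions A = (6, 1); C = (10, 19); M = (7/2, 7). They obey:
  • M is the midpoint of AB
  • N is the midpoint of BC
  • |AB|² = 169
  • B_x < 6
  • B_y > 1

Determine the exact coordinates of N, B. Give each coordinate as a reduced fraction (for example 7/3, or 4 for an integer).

1. B_x = 1  [B = 2·M−A = 2·(7/2, 7)−(6, 1)]
2. B_y = 13  [B = 2·M−A = 2·(7/2, 7)−(6, 1)]
   so B = (1, 13)
3. N_x = 11/2  [2·N = B+C = (1, 13)+(10, 19)]
4. N_y = 16  [2·N = B+C = (1, 13)+(10, 19)]
   so N = (11/2, 16)

N = (11/2, 16)
B = (1, 13)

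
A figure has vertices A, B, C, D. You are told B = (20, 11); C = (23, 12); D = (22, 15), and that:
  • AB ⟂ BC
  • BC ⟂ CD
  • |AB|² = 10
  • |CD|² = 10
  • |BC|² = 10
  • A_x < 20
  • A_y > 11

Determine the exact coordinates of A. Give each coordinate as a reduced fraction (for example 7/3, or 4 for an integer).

1. A_x = 19  [[AB ⟂ BC ⇒ -3x-1y+71=0] ∩ [|A−(20, 11)|²=10]]
2. A_y = 14  [[AB ⟂ BC ⇒ -3x-1y+71=0] ∩ [|A−(20, 11)|²=10]]
   so A = (19, 14)

A = (19, 14)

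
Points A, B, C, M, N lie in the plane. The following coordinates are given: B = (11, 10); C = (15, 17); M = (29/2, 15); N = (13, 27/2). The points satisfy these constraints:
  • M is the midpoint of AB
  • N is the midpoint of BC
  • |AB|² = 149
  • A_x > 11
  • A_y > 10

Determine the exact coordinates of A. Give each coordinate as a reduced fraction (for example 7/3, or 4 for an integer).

A = (18, 20)

1. A_x = 18  [A = 2·M−B = 2·(29/2, 15)−(11, 10)]
2. A_y = 20  [A = 2·M−B = 2·(29/2, 15)−(11, 10)]
   so A = (18, 20)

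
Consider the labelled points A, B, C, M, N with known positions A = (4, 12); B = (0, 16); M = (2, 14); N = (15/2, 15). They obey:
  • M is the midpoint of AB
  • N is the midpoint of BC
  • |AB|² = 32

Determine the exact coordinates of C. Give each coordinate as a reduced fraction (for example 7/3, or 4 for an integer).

C = (15, 14)

1. C_x = 15  [C = 2·N−B = 2·(15/2, 15)−(0, 16)]
2. C_y = 14  [C = 2·N−B = 2·(15/2, 15)−(0, 16)]
   so C = (15, 14)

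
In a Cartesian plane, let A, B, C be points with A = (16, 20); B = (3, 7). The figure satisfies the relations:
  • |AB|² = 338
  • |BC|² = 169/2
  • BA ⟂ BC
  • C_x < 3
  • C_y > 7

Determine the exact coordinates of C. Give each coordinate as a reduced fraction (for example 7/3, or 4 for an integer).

1. C_x = -7/2  [[BA ⟂ BC ⇒ 13x+13y-130=0] ∩ [|C−(3, 7)|²=169/2]]
2. C_y = 27/2  [[BA ⟂ BC ⇒ 13x+13y-130=0] ∩ [|C−(3, 7)|²=169/2]]
   so C = (-7/2, 27/2)

C = (-7/2, 27/2)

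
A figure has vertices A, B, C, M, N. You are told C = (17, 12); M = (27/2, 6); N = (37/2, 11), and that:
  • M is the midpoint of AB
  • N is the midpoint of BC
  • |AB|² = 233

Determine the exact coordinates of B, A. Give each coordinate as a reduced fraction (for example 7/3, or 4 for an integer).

B = (20, 10)
A = (7, 2)

1. B_x = 20  [B = 2·N−C = 2·(37/2, 11)−(17, 12)]
2. B_y = 10  [B = 2·N−C = 2·(37/2, 11)−(17, 12)]
   so B = (20, 10)
3. A_x = 7  [A = 2·M−B = 2·(27/2, 6)−(20, 10)]
4. A_y = 2  [A = 2·M−B = 2·(27/2, 6)−(20, 10)]
   so A = (7, 2)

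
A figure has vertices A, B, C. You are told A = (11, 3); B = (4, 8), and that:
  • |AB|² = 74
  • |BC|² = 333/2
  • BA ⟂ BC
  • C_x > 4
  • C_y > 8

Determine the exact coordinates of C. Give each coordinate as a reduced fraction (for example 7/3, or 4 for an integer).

1. C_x = 23/2  [[BA ⟂ BC ⇒ 7x-5y+12=0] ∩ [|C−(4, 8)|²=333/2]]
2. C_y = 37/2  [[BA ⟂ BC ⇒ 7x-5y+12=0] ∩ [|C−(4, 8)|²=333/2]]
   so C = (23/2, 37/2)

C = (23/2, 37/2)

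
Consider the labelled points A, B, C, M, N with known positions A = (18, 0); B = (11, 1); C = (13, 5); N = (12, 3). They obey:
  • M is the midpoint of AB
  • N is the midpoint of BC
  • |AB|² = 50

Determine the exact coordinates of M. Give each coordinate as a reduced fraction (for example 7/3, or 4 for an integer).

1. M_x = 29/2  [2·M = A+B = (18, 0)+(11, 1)]
2. M_y = 1/2  [2·M = A+B = (18, 0)+(11, 1)]
   so M = (29/2, 1/2)

M = (29/2, 1/2)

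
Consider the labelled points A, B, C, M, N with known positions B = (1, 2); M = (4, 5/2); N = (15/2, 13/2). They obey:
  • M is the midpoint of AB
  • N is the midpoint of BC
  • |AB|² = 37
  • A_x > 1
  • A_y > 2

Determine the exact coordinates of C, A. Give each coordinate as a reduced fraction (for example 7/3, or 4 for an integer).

C = (14, 11)
A = (7, 3)

1. A_x = 7  [A = 2·M−B = 2·(4, 5/2)−(1, 2)]
2. A_y = 3  [A = 2·M−B = 2·(4, 5/2)−(1, 2)]
   so A = (7, 3)
3. C_x = 14  [C = 2·N−B = 2·(15/2, 13/2)−(1, 2)]
4. C_y = 11  [C = 2·N−B = 2·(15/2, 13/2)−(1, 2)]
   so C = (14, 11)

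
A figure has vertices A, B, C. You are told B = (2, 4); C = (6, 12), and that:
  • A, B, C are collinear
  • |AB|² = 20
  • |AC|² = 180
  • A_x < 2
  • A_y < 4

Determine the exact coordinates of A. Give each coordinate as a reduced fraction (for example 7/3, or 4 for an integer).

A = (0, 0)

1. A_x = 0  [[A, B, C are collinear ⇒ -8x+4y=0] ∩ [|A−(2, 4)|²=20]]
2. A_y = 0  [[A, B, C are collinear ⇒ -8x+4y=0] ∩ [|A−(2, 4)|²=20]]
   so A = (0, 0)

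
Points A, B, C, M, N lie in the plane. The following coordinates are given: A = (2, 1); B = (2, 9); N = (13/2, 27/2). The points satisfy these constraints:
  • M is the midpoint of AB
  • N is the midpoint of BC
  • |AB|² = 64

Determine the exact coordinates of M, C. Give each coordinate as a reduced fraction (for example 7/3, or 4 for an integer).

M = (2, 5)
C = (11, 18)

1. M_x = 2  [2·M = A+B = (2, 1)+(2, 9)]
2. M_y = 5  [2·M = A+B = (2, 1)+(2, 9)]
   so M = (2, 5)
3. C_x = 11  [C = 2·N−B = 2·(13/2, 27/2)−(2, 9)]
4. C_y = 18  [C = 2·N−B = 2·(13/2, 27/2)−(2, 9)]
   so C = (11, 18)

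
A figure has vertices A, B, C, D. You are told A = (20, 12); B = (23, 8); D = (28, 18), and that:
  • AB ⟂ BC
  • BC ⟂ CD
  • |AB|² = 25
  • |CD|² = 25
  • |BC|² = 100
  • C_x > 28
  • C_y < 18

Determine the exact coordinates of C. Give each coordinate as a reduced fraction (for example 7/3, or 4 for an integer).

1. C_x = 31  [[AB ⟂ BC ⇒ 3x-4y-37=0] ∩ [|C−(28, 18)|²=25]]
2. C_y = 14  [[AB ⟂ BC ⇒ 3x-4y-37=0] ∩ [|C−(28, 18)|²=25]]
   so C = (31, 14)

C = (31, 14)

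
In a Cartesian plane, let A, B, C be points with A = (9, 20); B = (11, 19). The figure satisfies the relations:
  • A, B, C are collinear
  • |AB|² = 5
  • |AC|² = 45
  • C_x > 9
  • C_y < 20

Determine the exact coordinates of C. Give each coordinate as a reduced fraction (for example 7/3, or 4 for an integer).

1. C_x = 15  [[A, B, C are collinear ⇒ 1x+2y-49=0] ∩ [|C−(9, 20)|²=45]]
2. C_y = 17  [[A, B, C are collinear ⇒ 1x+2y-49=0] ∩ [|C−(9, 20)|²=45]]
   so C = (15, 17)

C = (15, 17)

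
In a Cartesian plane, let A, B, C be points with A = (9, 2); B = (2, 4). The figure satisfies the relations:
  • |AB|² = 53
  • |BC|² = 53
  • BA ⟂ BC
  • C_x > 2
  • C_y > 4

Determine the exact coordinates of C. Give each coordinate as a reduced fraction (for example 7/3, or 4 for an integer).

C = (4, 11)

1. C_x = 4  [[BA ⟂ BC ⇒ 7x-2y-6=0] ∩ [|C−(2, 4)|²=53]]
2. C_y = 11  [[BA ⟂ BC ⇒ 7x-2y-6=0] ∩ [|C−(2, 4)|²=53]]
   so C = (4, 11)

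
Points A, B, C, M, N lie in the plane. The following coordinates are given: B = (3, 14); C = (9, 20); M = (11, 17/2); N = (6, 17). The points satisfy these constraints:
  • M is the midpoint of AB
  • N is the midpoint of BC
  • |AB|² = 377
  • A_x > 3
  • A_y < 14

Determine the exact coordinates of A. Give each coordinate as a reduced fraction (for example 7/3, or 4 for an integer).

1. A_x = 19  [A = 2·M−B = 2·(11, 17/2)−(3, 14)]
2. A_y = 3  [A = 2·M−B = 2·(11, 17/2)−(3, 14)]
   so A = (19, 3)

A = (19, 3)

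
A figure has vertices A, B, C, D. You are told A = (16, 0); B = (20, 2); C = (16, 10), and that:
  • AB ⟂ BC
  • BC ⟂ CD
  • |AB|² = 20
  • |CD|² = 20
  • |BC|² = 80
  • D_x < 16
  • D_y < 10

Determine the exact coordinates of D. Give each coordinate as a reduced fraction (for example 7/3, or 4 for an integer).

1. D_x = 12  [[BC ⟂ CD ⇒ -4x+8y-16=0] ∩ [|D−(16, 10)|²=20]]
2. D_y = 8  [[BC ⟂ CD ⇒ -4x+8y-16=0] ∩ [|D−(16, 10)|²=20]]
   so D = (12, 8)

D = (12, 8)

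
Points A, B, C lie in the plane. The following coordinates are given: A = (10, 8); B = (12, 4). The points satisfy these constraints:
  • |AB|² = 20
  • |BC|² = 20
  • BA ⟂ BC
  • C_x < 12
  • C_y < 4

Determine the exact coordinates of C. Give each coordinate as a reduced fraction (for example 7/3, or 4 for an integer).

C = (8, 2)

1. C_x = 8  [[BA ⟂ BC ⇒ -2x+4y+8=0] ∩ [|C−(12, 4)|²=20]]
2. C_y = 2  [[BA ⟂ BC ⇒ -2x+4y+8=0] ∩ [|C−(12, 4)|²=20]]
   so C = (8, 2)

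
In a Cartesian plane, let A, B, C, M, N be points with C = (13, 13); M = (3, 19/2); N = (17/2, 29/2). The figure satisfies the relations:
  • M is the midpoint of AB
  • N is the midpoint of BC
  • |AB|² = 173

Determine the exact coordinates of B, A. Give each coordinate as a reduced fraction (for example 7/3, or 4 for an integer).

1. B_x = 4  [B = 2·N−C = 2·(17/2, 29/2)−(13, 13)]
2. B_y = 16  [B = 2·N−C = 2·(17/2, 29/2)−(13, 13)]
   so B = (4, 16)
3. A_x = 2  [A = 2·M−B = 2·(3, 19/2)−(4, 16)]
4. A_y = 3  [A = 2·M−B = 2·(3, 19/2)−(4, 16)]
   so A = (2, 3)

B = (4, 16)
A = (2, 3)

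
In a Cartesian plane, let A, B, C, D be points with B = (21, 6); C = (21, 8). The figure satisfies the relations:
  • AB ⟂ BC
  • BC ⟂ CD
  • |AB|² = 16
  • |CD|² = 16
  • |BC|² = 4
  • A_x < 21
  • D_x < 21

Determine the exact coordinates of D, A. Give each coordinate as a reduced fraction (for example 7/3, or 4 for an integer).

D = (17, 8)
A = (17, 6)

1. D_x = 17  [[BC ⟂ CD ⇒ 2y-16=0] ∩ [|D−(21, 8)|²=16]]
2. D_y = 8  [[BC ⟂ CD ⇒ 2y-16=0] ∩ [|D−(21, 8)|²=16]]
   so D = (17, 8)
3. A_x = 17  [[AB ⟂ BC ⇒ -2y+12=0] ∩ [|A−(21, 6)|²=16]]
4. A_y = 6  [[AB ⟂ BC ⇒ -2y+12=0] ∩ [|A−(21, 6)|²=16]]
   so A = (17, 6)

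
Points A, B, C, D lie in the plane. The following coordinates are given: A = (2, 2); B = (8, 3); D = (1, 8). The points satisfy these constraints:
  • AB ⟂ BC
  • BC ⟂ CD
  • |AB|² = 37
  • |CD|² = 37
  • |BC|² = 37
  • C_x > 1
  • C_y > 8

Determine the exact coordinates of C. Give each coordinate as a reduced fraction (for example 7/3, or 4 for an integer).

C = (7, 9)

1. C_x = 7  [[AB ⟂ BC ⇒ 6x+1y-51=0] ∩ [|C−(1, 8)|²=37]]
2. C_y = 9  [[AB ⟂ BC ⇒ 6x+1y-51=0] ∩ [|C−(1, 8)|²=37]]
   so C = (7, 9)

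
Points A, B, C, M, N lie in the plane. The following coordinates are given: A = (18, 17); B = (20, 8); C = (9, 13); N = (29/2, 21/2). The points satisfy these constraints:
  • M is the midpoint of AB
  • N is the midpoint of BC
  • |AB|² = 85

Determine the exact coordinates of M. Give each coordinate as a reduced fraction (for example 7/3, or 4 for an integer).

M = (19, 25/2)

1. M_x = 19  [2·M = A+B = (18, 17)+(20, 8)]
2. M_y = 25/2  [2·M = A+B = (18, 17)+(20, 8)]
   so M = (19, 25/2)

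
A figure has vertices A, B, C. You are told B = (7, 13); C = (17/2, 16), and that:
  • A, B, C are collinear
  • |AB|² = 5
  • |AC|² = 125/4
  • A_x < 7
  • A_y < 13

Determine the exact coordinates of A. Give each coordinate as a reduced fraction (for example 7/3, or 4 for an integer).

A = (6, 11)

1. A_x = 6  [[A, B, C are collinear ⇒ -3x+3/2y+3/2=0] ∩ [|A−(7, 13)|²=5]]
2. A_y = 11  [[A, B, C are collinear ⇒ -3x+3/2y+3/2=0] ∩ [|A−(7, 13)|²=5]]
   so A = (6, 11)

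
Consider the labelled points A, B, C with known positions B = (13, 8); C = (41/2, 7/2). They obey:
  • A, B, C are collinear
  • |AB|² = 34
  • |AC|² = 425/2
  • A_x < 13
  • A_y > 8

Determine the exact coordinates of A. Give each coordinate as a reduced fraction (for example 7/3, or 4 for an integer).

A = (8, 11)

1. A_x = 8  [[A, B, C are collinear ⇒ 9/2x+15/2y-237/2=0] ∩ [|A−(13, 8)|²=34]]
2. A_y = 11  [[A, B, C are collinear ⇒ 9/2x+15/2y-237/2=0] ∩ [|A−(13, 8)|²=34]]
   so A = (8, 11)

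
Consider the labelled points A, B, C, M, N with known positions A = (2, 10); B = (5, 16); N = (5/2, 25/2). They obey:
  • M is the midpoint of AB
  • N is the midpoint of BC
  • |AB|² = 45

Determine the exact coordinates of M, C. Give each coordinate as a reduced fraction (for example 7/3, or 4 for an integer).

M = (7/2, 13)
C = (0, 9)

1. M_x = 7/2  [2·M = A+B = (2, 10)+(5, 16)]
2. M_y = 13  [2·M = A+B = (2, 10)+(5, 16)]
   so M = (7/2, 13)
3. C_x = 0  [C = 2·N−B = 2·(5/2, 25/2)−(5, 16)]
4. C_y = 9  [C = 2·N−B = 2·(5/2, 25/2)−(5, 16)]
   so C = (0, 9)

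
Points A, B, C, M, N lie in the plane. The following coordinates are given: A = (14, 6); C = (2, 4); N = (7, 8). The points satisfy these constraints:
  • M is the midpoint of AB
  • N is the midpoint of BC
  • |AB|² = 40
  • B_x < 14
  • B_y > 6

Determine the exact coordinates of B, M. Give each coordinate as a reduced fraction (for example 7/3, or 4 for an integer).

1. B_x = 12  [B = 2·N−C = 2·(7, 8)−(2, 4)]
2. B_y = 12  [B = 2·N−C = 2·(7, 8)−(2, 4)]
   so B = (12, 12)
3. M_x = 13  [2·M = A+B = (14, 6)+(12, 12)]
4. M_y = 9  [2·M = A+B = (14, 6)+(12, 12)]
   so M = (13, 9)

B = (12, 12)
M = (13, 9)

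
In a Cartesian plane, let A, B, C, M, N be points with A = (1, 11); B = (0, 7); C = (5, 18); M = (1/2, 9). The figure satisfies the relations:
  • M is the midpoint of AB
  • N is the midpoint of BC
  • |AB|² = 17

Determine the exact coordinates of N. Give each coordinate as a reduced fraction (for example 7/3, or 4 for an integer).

N = (5/2, 25/2)

1. N_x = 5/2  [2·N = B+C = (0, 7)+(5, 18)]
2. N_y = 25/2  [2·N = B+C = (0, 7)+(5, 18)]
   so N = (5/2, 25/2)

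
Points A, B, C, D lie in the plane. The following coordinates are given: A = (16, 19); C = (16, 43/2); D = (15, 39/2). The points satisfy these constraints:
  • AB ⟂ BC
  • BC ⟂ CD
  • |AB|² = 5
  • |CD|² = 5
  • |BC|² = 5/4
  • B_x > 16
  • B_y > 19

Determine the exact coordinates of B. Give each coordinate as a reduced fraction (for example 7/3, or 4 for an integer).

1. B_x = 17  [[BC ⟂ CD ⇒ 1x+2y-59=0] ∩ [|B−(16, 19)|²=5]]
2. B_y = 21  [[BC ⟂ CD ⇒ 1x+2y-59=0] ∩ [|B−(16, 19)|²=5]]
   so B = (17, 21)

B = (17, 21)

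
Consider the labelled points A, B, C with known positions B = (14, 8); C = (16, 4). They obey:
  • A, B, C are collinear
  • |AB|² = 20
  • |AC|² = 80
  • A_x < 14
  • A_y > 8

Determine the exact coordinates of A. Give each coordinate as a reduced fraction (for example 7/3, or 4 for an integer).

1. A_x = 12  [[A, B, C are collinear ⇒ 4x+2y-72=0] ∩ [|A−(14, 8)|²=20]]
2. A_y = 12  [[A, B, C are collinear ⇒ 4x+2y-72=0] ∩ [|A−(14, 8)|²=20]]
   so A = (12, 12)

A = (12, 12)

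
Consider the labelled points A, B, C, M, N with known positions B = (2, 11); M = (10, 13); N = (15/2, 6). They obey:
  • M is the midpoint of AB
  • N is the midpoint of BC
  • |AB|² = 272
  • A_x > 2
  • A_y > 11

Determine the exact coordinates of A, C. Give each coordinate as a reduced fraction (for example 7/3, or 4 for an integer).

A = (18, 15)
C = (13, 1)

1. A_x = 18  [A = 2·M−B = 2·(10, 13)−(2, 11)]
2. A_y = 15  [A = 2·M−B = 2·(10, 13)−(2, 11)]
   so A = (18, 15)
3. C_x = 13  [C = 2·N−B = 2·(15/2, 6)−(2, 11)]
4. C_y = 1  [C = 2·N−B = 2·(15/2, 6)−(2, 11)]
   so C = (13, 1)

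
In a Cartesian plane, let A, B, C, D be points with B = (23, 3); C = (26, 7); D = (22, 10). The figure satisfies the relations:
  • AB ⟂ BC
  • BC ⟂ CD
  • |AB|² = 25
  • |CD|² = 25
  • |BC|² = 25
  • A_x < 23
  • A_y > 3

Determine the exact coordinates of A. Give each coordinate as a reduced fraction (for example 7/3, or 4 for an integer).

A = (19, 6)

1. A_x = 19  [[AB ⟂ BC ⇒ -3x-4y+81=0] ∩ [|A−(23, 3)|²=25]]
2. A_y = 6  [[AB ⟂ BC ⇒ -3x-4y+81=0] ∩ [|A−(23, 3)|²=25]]
   so A = (19, 6)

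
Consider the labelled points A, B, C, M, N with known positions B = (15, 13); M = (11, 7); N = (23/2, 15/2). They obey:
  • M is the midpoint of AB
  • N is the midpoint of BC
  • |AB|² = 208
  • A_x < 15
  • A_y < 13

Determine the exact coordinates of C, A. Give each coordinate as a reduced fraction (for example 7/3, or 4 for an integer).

1. A_x = 7  [A = 2·M−B = 2·(11, 7)−(15, 13)]
2. A_y = 1  [A = 2·M−B = 2·(11, 7)−(15, 13)]
   so A = (7, 1)
3. C_x = 8  [C = 2·N−B = 2·(23/2, 15/2)−(15, 13)]
4. C_y = 2  [C = 2·N−B = 2·(23/2, 15/2)−(15, 13)]
   so C = (8, 2)

C = (8, 2)
A = (7, 1)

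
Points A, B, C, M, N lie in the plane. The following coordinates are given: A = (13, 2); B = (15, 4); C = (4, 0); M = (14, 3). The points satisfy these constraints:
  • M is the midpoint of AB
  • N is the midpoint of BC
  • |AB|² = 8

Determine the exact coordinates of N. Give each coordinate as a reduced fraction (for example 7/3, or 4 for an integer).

N = (19/2, 2)

1. N_x = 19/2  [2·N = B+C = (15, 4)+(4, 0)]
2. N_y = 2  [2·N = B+C = (15, 4)+(4, 0)]
   so N = (19/2, 2)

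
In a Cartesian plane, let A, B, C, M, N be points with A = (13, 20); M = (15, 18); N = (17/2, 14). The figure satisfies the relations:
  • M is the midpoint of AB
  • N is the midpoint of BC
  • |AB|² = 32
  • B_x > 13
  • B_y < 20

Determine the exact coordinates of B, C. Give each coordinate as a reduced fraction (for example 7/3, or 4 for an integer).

B = (17, 16)
C = (0, 12)

1. B_x = 17  [B = 2·M−A = 2·(15, 18)−(13, 20)]
2. B_y = 16  [B = 2·M−A = 2·(15, 18)−(13, 20)]
   so B = (17, 16)
3. C_x = 0  [C = 2·N−B = 2·(17/2, 14)−(17, 16)]
4. C_y = 12  [C = 2·N−B = 2·(17/2, 14)−(17, 16)]
   so C = (0, 12)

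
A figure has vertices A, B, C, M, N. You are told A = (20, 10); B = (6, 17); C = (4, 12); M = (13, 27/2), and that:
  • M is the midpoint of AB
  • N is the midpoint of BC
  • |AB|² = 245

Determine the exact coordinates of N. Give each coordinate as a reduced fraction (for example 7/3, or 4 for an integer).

N = (5, 29/2)

1. N_x = 5  [2·N = B+C = (6, 17)+(4, 12)]
2. N_y = 29/2  [2·N = B+C = (6, 17)+(4, 12)]
   so N = (5, 29/2)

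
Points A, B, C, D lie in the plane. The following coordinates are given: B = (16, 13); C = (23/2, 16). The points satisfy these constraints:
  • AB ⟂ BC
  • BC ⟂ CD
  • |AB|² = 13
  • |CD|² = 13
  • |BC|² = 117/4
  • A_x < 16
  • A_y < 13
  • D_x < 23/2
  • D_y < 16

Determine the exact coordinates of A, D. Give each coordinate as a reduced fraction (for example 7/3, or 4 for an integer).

A = (14, 10)
D = (19/2, 13)

1. A_x = 14  [[AB ⟂ BC ⇒ 9/2x-3y-33=0] ∩ [|A−(16, 13)|²=13]]
2. A_y = 10  [[AB ⟂ BC ⇒ 9/2x-3y-33=0] ∩ [|A−(16, 13)|²=13]]
   so A = (14, 10)
3. D_x = 19/2  [[BC ⟂ CD ⇒ -9/2x+3y+15/4=0] ∩ [|D−(23/2, 16)|²=13]]
4. D_y = 13  [[BC ⟂ CD ⇒ -9/2x+3y+15/4=0] ∩ [|D−(23/2, 16)|²=13]]
   so D = (19/2, 13)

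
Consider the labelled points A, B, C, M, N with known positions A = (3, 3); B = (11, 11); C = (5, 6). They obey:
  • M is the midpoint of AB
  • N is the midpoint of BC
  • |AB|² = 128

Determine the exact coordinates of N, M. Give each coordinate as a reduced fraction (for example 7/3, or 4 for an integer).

N = (8, 17/2)
M = (7, 7)

1. M_x = 7  [2·M = A+B = (3, 3)+(11, 11)]
2. M_y = 7  [2·M = A+B = (3, 3)+(11, 11)]
   so M = (7, 7)
3. N_x = 8  [2·N = B+C = (11, 11)+(5, 6)]
4. N_y = 17/2  [2·N = B+C = (11, 11)+(5, 6)]
   so N = (8, 17/2)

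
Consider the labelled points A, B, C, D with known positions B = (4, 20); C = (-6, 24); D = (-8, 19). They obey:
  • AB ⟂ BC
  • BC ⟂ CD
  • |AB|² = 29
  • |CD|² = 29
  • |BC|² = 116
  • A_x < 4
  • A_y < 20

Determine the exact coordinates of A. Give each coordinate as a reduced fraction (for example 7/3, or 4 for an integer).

A = (2, 15)

1. A_x = 2  [[AB ⟂ BC ⇒ 10x-4y+40=0] ∩ [|A−(4, 20)|²=29]]
2. A_y = 15  [[AB ⟂ BC ⇒ 10x-4y+40=0] ∩ [|A−(4, 20)|²=29]]
   so A = (2, 15)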